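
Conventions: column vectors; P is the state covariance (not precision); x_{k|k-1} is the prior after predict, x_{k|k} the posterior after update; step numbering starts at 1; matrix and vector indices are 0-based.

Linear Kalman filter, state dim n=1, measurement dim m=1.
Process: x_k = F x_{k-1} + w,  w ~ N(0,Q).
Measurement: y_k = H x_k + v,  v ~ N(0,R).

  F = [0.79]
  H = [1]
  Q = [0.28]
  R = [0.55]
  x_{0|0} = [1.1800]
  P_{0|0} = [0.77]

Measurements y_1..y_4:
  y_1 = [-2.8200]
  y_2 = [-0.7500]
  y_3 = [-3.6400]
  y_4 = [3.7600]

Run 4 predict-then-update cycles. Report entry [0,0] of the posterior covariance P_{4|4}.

step 1: x^-=[0.9322]  P^-=[0.7606]  S=[1.3106]  K=[0.5803]  nu=[-3.7522]  x^+=[-1.2453]  P^+=[0.3192]
step 2: x^-=[-0.9838]  P^-=[0.4792]  S=[1.0292]  K=[0.4656]  nu=[0.2338]  x^+=[-0.8749]  P^+=[0.2561]
step 3: x^-=[-0.6912]  P^-=[0.4398]  S=[0.9898]  K=[0.4443]  nu=[-2.9488]  x^+=[-2.0015]  P^+=[0.2444]
step 4: x^-=[-1.5812]  P^-=[0.4325]  S=[0.9825]  K=[0.4402]  nu=[5.3412]  x^+=[0.7701]  P^+=[0.2421]

P_post[0,0] = 0.2421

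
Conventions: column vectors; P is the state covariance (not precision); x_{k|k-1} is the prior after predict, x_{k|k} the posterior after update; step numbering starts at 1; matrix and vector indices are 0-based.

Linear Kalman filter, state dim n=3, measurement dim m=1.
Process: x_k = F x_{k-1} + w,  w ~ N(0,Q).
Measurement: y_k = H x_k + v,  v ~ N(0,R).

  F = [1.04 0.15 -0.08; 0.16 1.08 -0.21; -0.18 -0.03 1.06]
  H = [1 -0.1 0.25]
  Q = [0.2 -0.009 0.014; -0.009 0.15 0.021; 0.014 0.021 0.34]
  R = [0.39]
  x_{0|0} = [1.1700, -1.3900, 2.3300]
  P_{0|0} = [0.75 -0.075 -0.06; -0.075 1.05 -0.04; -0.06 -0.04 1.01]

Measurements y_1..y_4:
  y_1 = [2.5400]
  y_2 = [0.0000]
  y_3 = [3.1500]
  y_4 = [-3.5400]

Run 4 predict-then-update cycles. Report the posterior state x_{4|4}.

step 1: x^-=[0.8219, -1.8033, 2.3009]  P^-=[1.0288 0.2354 -0.2859; 0.2354 1.4347 -0.3030; -0.2859 -0.3030 1.5247]  S=[1.3536]  K=[0.6899; 0.0120; 0.0928]  nu=[0.9625]  x^+=[1.4859, -1.7918, 2.3902]  P^+=[0.3846 0.2242 -0.3725; 0.2242 1.4345 -0.3045; -0.3725 -0.3045 1.5131]
step 2: x^-=[1.0854, -2.1993, 2.3199]  P^-=[0.7972 0.6921 -0.6710; 0.6921 2.1405 -0.8458; -0.6710 -0.8458 2.2178]  S=[0.9156]  K=[0.6119; 0.2912; -0.0349]  nu=[-1.8853]  x^+=[-0.0682, -2.7483, 2.3857]  P^+=[0.4544 0.5290 -0.6514; 0.5290 2.0628 -0.8365; -0.6514 -0.8365 2.2166]
step 3: x^-=[-0.6740, -3.4800, 2.6236]  P^-=[1.0456 1.2941 -1.1616; 1.2941 3.2715 -1.7557; -1.1616 -1.7557 3.1547]  S=[0.9136]  K=[0.6849; 0.5779; -0.2160]  nu=[2.8201]  x^+=[1.2576, -1.8502, 2.0143]  P^+=[0.6170 0.9324 -1.0264; 0.9324 2.9663 -1.6416; -1.0264 -1.6416 3.1121]
step 4: x^-=[0.8692, -2.2200, 1.9644]  P^-=[1.4551 2.1270 -1.8443; 2.1270 4.8988 -3.0739; -1.8443 -3.0739 4.3655]  S=[0.9731]  K=[0.8029; 0.8927; -0.4579]  nu=[-5.1223]  x^+=[-3.2437, -6.7928, 4.3096]  P^+=[0.8277 1.4295 -1.4866; 1.4295 4.1234 -2.6762; -1.4866 -2.6762 4.1616]

x_post = [-3.2437, -6.7928, 4.3096]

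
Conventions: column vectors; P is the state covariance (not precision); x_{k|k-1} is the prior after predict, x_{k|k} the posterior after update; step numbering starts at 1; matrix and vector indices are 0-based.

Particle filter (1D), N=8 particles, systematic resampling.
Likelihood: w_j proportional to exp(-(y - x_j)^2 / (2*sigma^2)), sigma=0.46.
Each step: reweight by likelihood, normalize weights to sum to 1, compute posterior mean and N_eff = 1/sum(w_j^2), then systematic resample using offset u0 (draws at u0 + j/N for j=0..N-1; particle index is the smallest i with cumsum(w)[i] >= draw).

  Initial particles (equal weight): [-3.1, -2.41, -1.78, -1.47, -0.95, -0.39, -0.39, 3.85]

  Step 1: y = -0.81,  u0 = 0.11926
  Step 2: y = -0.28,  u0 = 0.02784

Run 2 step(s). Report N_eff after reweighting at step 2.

N_eff = 5.9472

step 1: w=[0.0000, 0.0009, 0.0395, 0.1303, 0.3483, 0.2405, 0.2405, 0.0000]  mean=-0.7825  Neff=3.9131  idx=[3, 4, 4, 4, 5, 5, 6, 6]
step 2: w=[0.0071, 0.0698, 0.0698, 0.0698, 0.1959, 0.1959, 0.1959, 0.1959]  mean=-0.5149  Neff=5.9472  idx=[1, 3, 4, 4, 5, 6, 6, 7]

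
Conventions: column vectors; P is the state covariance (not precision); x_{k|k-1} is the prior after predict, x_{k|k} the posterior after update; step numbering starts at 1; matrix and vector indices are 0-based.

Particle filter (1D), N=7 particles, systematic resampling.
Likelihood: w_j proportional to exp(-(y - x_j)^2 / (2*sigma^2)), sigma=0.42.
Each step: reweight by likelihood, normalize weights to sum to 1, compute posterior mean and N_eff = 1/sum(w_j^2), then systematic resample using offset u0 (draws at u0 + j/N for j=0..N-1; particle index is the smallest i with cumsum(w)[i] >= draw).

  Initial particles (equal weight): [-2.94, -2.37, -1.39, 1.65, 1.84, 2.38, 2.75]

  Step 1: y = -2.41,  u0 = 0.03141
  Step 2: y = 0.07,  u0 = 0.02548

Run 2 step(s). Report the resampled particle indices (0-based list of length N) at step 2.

step 1: w=[0.3009, 0.6641, 0.0350, 0.0000, 0.0000, 0.0000, 0.0000]  mean=-2.5073  Neff=1.8767  idx=[0, 0, 1, 1, 1, 1, 1]
step 2: w=[0.0000, 0.0000, 0.2000, 0.2000, 0.2000, 0.2000, 0.2000]  mean=-2.3700  Neff=5.0006  idx=[2, 2, 3, 4, 4, 5, 6]

resampled_idx = [2, 2, 3, 4, 4, 5, 6]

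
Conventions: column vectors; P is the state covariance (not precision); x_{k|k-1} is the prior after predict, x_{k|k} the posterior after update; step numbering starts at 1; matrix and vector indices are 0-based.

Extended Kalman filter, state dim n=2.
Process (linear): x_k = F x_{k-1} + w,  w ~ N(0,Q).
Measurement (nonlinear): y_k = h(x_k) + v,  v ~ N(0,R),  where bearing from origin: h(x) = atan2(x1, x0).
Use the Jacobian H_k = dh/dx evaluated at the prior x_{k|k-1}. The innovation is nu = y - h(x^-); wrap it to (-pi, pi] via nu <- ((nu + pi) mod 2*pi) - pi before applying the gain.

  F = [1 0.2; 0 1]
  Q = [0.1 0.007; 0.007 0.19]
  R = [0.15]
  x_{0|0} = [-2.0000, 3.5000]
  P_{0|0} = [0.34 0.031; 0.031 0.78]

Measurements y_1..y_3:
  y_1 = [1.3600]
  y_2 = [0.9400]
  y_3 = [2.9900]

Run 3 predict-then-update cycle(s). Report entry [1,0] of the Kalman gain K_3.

step 1: x^-=[-1.3000, 3.5000]  P^-=[0.4836 0.1940; 0.1940 0.9700]  H_jac=[-0.2511 -0.0933]  S=[0.1980]  K=[-0.7046; -0.7028]  nu=[-0.5664]  x^+=[-0.9009, 3.8981]  P^+=[0.3853 0.0959; 0.0959 0.8722]
step 2: x^-=[-0.1213, 3.8981]  P^-=[0.5586 0.2774; 0.2774 1.0622]  H_jac=[-0.2563 -0.0080]  S=[0.1879]  K=[-0.7737; -0.4234]  nu=[-0.6619]  x^+=[0.3908, 4.1784]  P^+=[0.4461 0.2158; 0.2158 1.0285]
step 3: x^-=[1.2265, 4.1784]  P^-=[0.6736 0.4285; 0.4285 1.2185]  H_jac=[-0.2203 0.0647]  S=[0.1756]  K=[-0.6874; -0.0889]  nu=[1.7047]  x^+=[0.0546, 4.0268]  P^+=[0.5906 0.4178; 0.4178 1.2171]

K[1,0] = -0.0889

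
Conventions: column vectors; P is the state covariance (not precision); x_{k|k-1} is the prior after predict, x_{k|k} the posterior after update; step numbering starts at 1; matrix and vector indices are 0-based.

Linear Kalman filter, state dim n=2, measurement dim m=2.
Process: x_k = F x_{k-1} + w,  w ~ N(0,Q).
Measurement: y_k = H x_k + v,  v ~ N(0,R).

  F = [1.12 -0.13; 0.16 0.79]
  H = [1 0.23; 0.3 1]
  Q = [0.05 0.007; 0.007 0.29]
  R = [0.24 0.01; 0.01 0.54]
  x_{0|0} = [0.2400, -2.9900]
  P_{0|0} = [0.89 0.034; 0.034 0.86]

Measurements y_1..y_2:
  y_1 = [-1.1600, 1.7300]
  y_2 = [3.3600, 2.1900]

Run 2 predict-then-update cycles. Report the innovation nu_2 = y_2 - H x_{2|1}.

innov = [4.0829, 2.4609]

step 1: x^-=[0.6575, -2.3237]  P^-=[1.1710 0.1075; 0.1075 0.8581]  S=[1.5059 0.6736; 0.6736 1.5680]  K=[0.8209 -0.0600; -0.0638 0.5952]  nu=[-1.2830, 3.8565]  x^+=[-0.6273, 0.0536]  P^+=[0.2170 -0.0893; -0.0893 0.3476]
step 2: x^-=[-0.7096, -0.0580]  P^-=[0.3540 -0.0670; -0.0670 0.4899]  S=[0.5891 0.1573; 0.1573 1.0216]  K=[0.5887 -0.0522; -0.0471 0.4671]  nu=[4.0829, 2.4609]  x^+=[1.5656, 0.8991]  P^+=[0.1567 -0.0693; -0.0693 0.2726]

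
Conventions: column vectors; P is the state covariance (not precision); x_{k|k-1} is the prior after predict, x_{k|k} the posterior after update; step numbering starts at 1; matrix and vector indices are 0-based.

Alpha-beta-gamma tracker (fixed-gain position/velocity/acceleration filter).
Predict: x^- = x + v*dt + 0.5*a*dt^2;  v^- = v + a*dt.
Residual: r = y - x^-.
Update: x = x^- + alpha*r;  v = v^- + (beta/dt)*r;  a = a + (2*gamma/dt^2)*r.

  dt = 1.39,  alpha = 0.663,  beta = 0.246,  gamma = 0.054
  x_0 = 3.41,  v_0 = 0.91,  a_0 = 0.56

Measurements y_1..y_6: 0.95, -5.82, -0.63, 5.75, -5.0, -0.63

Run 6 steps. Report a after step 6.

a_post = -0.1224

step 1: x_pred=5.2159  r=-4.2659  x^+=2.3876  v^+=0.9334  a^+=0.3215
step 2: x_pred=3.9957  r=-9.8157  x^+=-2.5121  v^+=-0.3568  a^+=-0.2271
step 3: x_pred=-3.2275  r=2.5975  x^+=-1.5053  v^+=-0.2128  a^+=-0.0819
step 4: x_pred=-1.8803  r=7.6303  x^+=3.1786  v^+=1.0237  a^+=0.3446
step 5: x_pred=4.9344  r=-9.9344  x^+=-1.6521  v^+=-0.2555  a^+=-0.2107
step 6: x_pred=-2.2108  r=1.5808  x^+=-1.1627  v^+=-0.2687  a^+=-0.1224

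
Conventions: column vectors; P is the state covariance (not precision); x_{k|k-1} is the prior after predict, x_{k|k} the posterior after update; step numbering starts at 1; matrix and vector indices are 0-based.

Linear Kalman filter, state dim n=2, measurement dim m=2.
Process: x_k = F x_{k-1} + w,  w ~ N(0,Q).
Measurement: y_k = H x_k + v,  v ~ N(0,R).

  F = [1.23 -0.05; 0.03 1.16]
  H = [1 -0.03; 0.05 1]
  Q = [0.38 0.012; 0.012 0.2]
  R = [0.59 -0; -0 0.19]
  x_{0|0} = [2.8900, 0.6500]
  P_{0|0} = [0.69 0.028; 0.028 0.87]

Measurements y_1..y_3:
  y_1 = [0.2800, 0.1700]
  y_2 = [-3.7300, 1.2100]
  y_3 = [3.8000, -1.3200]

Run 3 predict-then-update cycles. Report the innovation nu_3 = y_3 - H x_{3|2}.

innov = [6.0458, -2.3106]

step 1: x^-=[3.5222, 0.8407]  P^-=[1.4226 0.0269; 0.0269 1.3732]  S=[2.0123 0.0568; 0.0568 1.5695]  K=[0.7055 0.0369; -0.0319 0.8770]  nu=[-3.2170, -0.8468]  x^+=[1.2212, 0.2006]  P^+=[0.4159 -0.0138; -0.0138 0.1673]
step 2: x^-=[1.4921, 0.2693]  P^-=[1.0113 -0.0020; -0.0020 0.4246]  S=[1.6018 0.0358; 0.0358 0.6169]  K=[0.6304 0.0421; -0.0246 0.6895]  nu=[-5.2140, 0.8661]  x^+=[-1.7586, 0.9948]  P^+=[0.3716 -0.0106; -0.0106 0.1315]
step 3: x^-=[-2.2128, 1.1013]  P^-=[0.9439 0.0030; 0.0030 0.3766]  S=[1.5340 0.0389; 0.0389 0.5692]  K=[0.6141 0.0462; -0.0222 0.6633]  nu=[6.0458, -2.3106]  x^+=[1.3929, -0.5658]  P^+=[0.3620 -0.0093; -0.0093 0.1265]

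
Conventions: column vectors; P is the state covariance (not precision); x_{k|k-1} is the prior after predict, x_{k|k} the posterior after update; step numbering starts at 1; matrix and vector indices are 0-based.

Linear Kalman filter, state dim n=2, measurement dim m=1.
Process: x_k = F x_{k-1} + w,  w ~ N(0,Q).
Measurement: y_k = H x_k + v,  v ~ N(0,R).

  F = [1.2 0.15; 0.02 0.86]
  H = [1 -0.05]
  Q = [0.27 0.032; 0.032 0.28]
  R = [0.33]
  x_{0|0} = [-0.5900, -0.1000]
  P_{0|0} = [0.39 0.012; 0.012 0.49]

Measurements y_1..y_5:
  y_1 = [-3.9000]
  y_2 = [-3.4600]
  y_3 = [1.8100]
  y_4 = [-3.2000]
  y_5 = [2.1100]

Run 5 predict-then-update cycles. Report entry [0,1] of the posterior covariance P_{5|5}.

P_post[0,1] = 0.1160

step 1: x^-=[-0.7230, -0.0978]  P^-=[0.8469 0.1170; 0.1170 0.6430]  S=[1.1669]  K=[0.7208; 0.0727]  nu=[-3.1819]  x^+=[-3.0166, -0.3292]  P^+=[0.2407 0.0558; 0.0558 0.6368]
step 2: x^-=[-3.6693, -0.3434]  P^-=[0.6510 0.1777; 0.1777 0.7530]  S=[0.9651]  K=[0.6653; 0.1451]  nu=[0.1921]  x^+=[-3.5415, -0.3155]  P^+=[0.2238 0.0845; 0.0845 0.7327]
step 3: x^-=[-4.2971, -0.3422]  P^-=[0.6392 0.2194; 0.2194 0.8249]  S=[0.9493]  K=[0.6618; 0.1876]  nu=[6.0900]  x^+=[-0.2670, 0.8006]  P^+=[0.2235 0.1015; 0.1015 0.7915]
step 4: x^-=[-0.2004, 0.6831]  P^-=[0.6461 0.2445; 0.2445 0.8689]  S=[0.9538]  K=[0.6646; 0.2108]  nu=[-2.9655]  x^+=[-2.1711, 0.0580]  P^+=[0.2249 0.1109; 0.1109 0.8266]
step 5: x^-=[-2.5966, 0.0065]  P^-=[0.6523 0.2588; 0.2588 0.8952]  S=[0.9587]  K=[0.6669; 0.2233]  nu=[4.7070]  x^+=[0.5426, 1.0574]  P^+=[0.2259 0.1160; 0.1160 0.8474]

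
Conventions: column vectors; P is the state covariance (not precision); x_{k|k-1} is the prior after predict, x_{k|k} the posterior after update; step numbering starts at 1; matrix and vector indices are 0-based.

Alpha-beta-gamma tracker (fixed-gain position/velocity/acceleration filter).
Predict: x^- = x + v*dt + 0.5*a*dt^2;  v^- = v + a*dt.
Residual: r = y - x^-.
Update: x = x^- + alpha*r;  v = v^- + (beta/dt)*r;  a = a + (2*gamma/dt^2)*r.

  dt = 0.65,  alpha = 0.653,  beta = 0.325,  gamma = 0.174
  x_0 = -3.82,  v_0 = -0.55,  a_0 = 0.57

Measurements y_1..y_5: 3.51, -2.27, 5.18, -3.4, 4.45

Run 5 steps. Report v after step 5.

step 1: x_pred=-4.0571  r=7.5671  x^+=0.8842  v^+=3.6040  a^+=6.8028
step 2: x_pred=4.6639  r=-6.9339  x^+=0.1361  v^+=4.5589  a^+=1.0915
step 3: x_pred=3.3299  r=1.8501  x^+=4.5380  v^+=6.1934  a^+=2.6154
step 4: x_pred=9.1162  r=-12.5162  x^+=0.9431  v^+=1.6353  a^+=-7.6939
step 5: x_pred=0.3807  r=4.0693  x^+=3.0380  v^+=-1.3311  a^+=-4.3421

v_post = -1.3311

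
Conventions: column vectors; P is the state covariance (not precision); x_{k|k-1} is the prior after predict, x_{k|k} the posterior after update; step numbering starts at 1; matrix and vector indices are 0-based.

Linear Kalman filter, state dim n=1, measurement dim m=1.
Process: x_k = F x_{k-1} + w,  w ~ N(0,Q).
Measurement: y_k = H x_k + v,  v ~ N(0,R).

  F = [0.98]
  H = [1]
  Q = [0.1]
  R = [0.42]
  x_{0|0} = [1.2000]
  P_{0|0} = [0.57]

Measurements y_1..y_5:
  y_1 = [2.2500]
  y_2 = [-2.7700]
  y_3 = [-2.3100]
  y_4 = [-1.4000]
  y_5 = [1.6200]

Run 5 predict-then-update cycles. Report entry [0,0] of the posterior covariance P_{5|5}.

step 1: x^-=[1.1760]  P^-=[0.6474]  S=[1.0674]  K=[0.6065]  nu=[1.0740]  x^+=[1.8274]  P^+=[0.2547]
step 2: x^-=[1.7909]  P^-=[0.3447]  S=[0.7647]  K=[0.4507]  nu=[-4.5609]  x^+=[-0.2649]  P^+=[0.1893]
step 3: x^-=[-0.2596]  P^-=[0.2818]  S=[0.7018]  K=[0.4015]  nu=[-2.0504]  x^+=[-1.0829]  P^+=[0.1687]
step 4: x^-=[-1.0613]  P^-=[0.2620]  S=[0.6820]  K=[0.3841]  nu=[-0.3387]  x^+=[-1.1914]  P^+=[0.1613]
step 5: x^-=[-1.1676]  P^-=[0.2549]  S=[0.6749]  K=[0.3777]  nu=[2.7876]  x^+=[-0.1146]  P^+=[0.1586]

P_post[0,0] = 0.1586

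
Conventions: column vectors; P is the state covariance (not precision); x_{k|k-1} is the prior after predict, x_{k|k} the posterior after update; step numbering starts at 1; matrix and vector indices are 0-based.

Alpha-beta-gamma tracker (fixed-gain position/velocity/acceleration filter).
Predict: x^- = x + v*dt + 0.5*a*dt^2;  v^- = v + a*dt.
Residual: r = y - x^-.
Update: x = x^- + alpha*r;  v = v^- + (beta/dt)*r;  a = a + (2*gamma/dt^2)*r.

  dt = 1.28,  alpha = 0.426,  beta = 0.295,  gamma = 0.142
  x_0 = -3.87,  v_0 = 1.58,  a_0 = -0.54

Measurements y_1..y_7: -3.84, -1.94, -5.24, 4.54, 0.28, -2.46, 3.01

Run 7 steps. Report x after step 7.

x_post = 3.2506

step 1: x_pred=-2.2900  r=-1.5500  x^+=-2.9503  v^+=0.5316  a^+=-0.8087
step 2: x_pred=-2.9323  r=0.9923  x^+=-2.5096  v^+=-0.2748  a^+=-0.6367
step 3: x_pred=-3.3830  r=-1.8570  x^+=-4.1741  v^+=-1.5178  a^+=-0.9586
step 4: x_pred=-6.9021  r=11.4421  x^+=-2.0277  v^+=-0.1077  a^+=1.0248
step 5: x_pred=-1.3261  r=1.6061  x^+=-0.6419  v^+=1.5742  a^+=1.3032
step 6: x_pred=2.4407  r=-4.9007  x^+=0.3530  v^+=2.1128  a^+=0.4537
step 7: x_pred=3.4291  r=-0.4191  x^+=3.2506  v^+=2.5970  a^+=0.3811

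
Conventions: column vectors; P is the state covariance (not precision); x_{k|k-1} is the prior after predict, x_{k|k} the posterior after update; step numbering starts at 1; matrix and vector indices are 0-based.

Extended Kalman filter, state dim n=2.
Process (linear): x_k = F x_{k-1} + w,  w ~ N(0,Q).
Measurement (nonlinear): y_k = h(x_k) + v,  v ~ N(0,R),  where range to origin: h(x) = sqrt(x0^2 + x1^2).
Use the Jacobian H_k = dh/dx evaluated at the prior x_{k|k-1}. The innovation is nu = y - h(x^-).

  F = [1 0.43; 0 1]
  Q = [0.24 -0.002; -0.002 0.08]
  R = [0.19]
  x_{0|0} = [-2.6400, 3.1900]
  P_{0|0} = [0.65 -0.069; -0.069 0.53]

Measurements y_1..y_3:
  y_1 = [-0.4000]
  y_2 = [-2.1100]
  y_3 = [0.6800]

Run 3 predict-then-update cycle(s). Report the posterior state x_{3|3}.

step 1: x^-=[-1.2683, 3.1900]  P^-=[0.9287 0.1569; 0.1569 0.6100]  H_jac=[-0.3695 0.9292]  S=[0.7358]  K=[-0.2682; 0.6916]  nu=[-3.8329]  x^+=[-0.2405, 0.5391]  P^+=[0.8758 0.2934; 0.2934 0.2580]
step 2: x^-=[-0.0087, 0.5391]  P^-=[1.4158 0.4023; 0.4023 0.3380]  H_jac=[-0.0161 0.9999]  S=[0.5154]  K=[0.7363; 0.6433]  nu=[-2.6491]  x^+=[-1.9592, -1.1651]  P^+=[1.1364 0.1582; 0.1582 0.1248]
step 3: x^-=[-2.4602, -1.1651]  P^-=[1.5355 0.2099; 0.2099 0.2048]  H_jac=[-0.9038 -0.4280]  S=[1.6441]  K=[-0.8987; -0.1687]  nu=[-2.0421]  x^+=[-0.6249, -0.8206]  P^+=[0.2076 -0.0394; -0.0394 0.1580]

x_post = [-0.6249, -0.8206]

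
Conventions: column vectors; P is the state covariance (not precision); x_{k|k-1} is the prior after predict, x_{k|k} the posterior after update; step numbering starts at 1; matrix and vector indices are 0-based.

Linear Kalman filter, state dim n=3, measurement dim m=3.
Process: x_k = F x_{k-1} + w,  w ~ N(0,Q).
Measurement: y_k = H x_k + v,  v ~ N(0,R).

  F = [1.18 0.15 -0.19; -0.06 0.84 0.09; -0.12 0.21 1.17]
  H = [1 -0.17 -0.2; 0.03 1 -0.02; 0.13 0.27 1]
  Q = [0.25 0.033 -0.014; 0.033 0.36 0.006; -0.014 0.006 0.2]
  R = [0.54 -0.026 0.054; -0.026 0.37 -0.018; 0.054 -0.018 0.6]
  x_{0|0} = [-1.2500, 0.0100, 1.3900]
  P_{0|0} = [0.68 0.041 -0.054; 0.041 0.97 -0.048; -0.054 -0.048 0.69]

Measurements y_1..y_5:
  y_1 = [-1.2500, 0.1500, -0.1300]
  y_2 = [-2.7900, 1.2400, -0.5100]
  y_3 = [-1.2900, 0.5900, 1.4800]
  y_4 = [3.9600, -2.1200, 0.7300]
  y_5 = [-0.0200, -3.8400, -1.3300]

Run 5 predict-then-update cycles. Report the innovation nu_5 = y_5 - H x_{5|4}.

step 1: x^-=[-1.7376, 0.2085, 1.7784]  P^-=[1.2850 0.1362 -0.3060; 0.1362 1.0417 0.2063; -0.3060 0.2063 1.1866]  S=[1.9927 -0.0569 -0.3746; -0.0569 1.4136 0.4601; -0.3746 0.4601 1.9257]  K=[0.6764 0.1405 0.0449; -0.0036 0.7065 0.0929; -0.1780 -0.0830 0.6097]  nu=[0.8787, 0.0292, -1.7388]  x^+=[-1.2172, 0.0645, 0.5594]  P^+=[0.3693 0.0227 0.0068; 0.0227 0.2585 -0.0299; 0.0068 -0.0299 0.3649]
step 2: x^-=[-1.5330, 0.1776, 0.8142]  P^-=[0.7898 0.0606 -0.1285; 0.0606 0.5398 0.0596; -0.1285 0.0596 0.6984]  S=[1.4082 -0.0393 -0.1313; -0.0393 0.9122 0.1810; -0.1313 0.1810 1.3541]  K=[0.5781 0.1135 0.0339; -0.0070 0.5763 0.0797; -0.1519 -0.0617 0.5088]  nu=[-1.0640, 1.1247, -1.1728]  x^+=[-2.0602, 0.7397, 0.3096]  P^+=[0.3148 0.0170 0.0040; 0.0170 0.2110 -0.0221; 0.0040 -0.0221 0.3037]
step 3: x^-=[-2.3790, 0.7729, 0.7648]  P^-=[0.7095 0.0525 -0.1129; 0.0525 0.5074 0.0531; -0.1129 0.0531 0.6167]  S=[1.3197 -0.0438 -0.1092; -0.0438 0.8795 0.1664; -0.1092 0.1664 1.2686]  K=[0.5539 0.1087 0.0283; -0.0083 0.5618 0.0808; -0.1479 -0.0558 0.4804]  nu=[1.3733, -0.0962, 0.8157]  x^+=[-1.6057, 0.7733, 0.9589]  P^+=[0.3009 0.0163 0.0014; 0.0163 0.2058 -0.0197; 0.0014 -0.0197 0.2864]
step 4: x^-=[-1.9609, 0.8322, 1.4770]  P^-=[0.6901 0.0518 -0.1107; 0.0518 0.5039 0.0529; -0.1107 0.0529 0.5945]  S=[1.2987 -0.0446 -0.1052; -0.0446 0.8759 0.1656; -0.1052 0.1656 1.2463]  K=[0.5475 0.1082 0.0262; -0.0084 0.5600 0.0819; -0.1474 -0.0537 0.4716]  nu=[6.3578, -2.8639, -0.7168]  x^+=[1.1913, -0.8834, 0.3557]  P^+=[0.2971 0.0164 0.0003; 0.0164 0.2051 -0.0189; 0.0003 -0.0189 0.2810]
step 5: x^-=[1.2056, -0.7816, 0.0876]  P^-=[0.6852 0.0519 -0.1105; 0.0519 0.5035 0.0531; -0.1105 0.0531 0.5879]  S=[1.2934 -0.0446 -0.1042; -0.0446 0.8755 0.1658; -0.1042 0.1658 1.2397]  K=[0.5458 0.1083 0.0254; -0.0083 0.5597 0.0824; -0.1473 -0.0529 0.4688]  nu=[-1.3409, -3.0929, -1.3633]  x^+=[0.1041, -2.6137, -0.1905]  P^+=[0.2961 0.0165 -0.0002; 0.0165 0.2049 -0.0186; -0.0002 -0.0186 0.2793]

innov = [-1.3409, -3.0929, -1.3633]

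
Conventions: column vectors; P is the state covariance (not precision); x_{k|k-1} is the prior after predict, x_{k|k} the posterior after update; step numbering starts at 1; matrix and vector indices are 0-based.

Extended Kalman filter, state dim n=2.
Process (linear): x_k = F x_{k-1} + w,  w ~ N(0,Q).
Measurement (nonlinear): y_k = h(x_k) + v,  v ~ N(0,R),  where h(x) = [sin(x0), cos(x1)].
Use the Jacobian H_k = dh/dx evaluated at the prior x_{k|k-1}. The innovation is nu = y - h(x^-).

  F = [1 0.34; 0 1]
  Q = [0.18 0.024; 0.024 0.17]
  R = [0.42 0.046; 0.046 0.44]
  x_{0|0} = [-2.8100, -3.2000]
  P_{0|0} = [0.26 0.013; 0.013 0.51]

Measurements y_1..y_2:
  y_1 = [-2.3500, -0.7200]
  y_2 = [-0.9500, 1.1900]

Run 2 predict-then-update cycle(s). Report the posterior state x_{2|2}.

step 1: x^-=[-3.8980, -3.2000]  P^-=[0.5078 0.2104; 0.2104 0.6800]  H_jac=[-0.7273 0.0000; 0.0000 -0.0584]  S=[0.6886 0.0549; 0.0549 0.4423]  K=[-0.5395 0.0392; -0.2172 -0.0628]  nu=[-3.0363, 0.2783]  x^+=[-2.2491, -2.5579]  P^+=[0.3090 0.1294; 0.1294 0.6443]
step 2: x^-=[-3.1188, -2.5579]  P^-=[0.6515 0.3725; 0.3725 0.8143]  H_jac=[-0.9997 0.0000; 0.0000 0.5511]  S=[1.0712 -0.1592; -0.1592 0.6873]  K=[-0.5838 0.1634; -0.2595 0.5928]  nu=[-0.9272, 2.0245]  x^+=[-2.2467, -1.1172]  P^+=[0.2377 0.0818; 0.0818 0.4516]

x_post = [-2.2467, -1.1172]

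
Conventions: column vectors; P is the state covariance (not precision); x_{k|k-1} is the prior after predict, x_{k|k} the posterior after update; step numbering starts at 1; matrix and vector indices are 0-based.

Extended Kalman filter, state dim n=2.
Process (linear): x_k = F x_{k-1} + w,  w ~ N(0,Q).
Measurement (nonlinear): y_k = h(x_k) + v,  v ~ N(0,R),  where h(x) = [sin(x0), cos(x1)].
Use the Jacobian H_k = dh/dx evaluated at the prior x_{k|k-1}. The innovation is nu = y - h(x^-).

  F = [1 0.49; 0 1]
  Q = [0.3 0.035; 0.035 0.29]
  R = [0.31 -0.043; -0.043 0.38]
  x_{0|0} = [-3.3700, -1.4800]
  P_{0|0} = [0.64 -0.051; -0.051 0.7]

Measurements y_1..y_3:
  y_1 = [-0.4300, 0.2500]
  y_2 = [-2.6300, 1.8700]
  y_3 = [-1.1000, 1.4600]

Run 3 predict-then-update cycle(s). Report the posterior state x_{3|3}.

x_post = [-1.2594, -0.0878]

step 1: x^-=[-4.0952, -1.4800]  P^-=[1.0581 0.3270; 0.3270 0.9900]  H_jac=[-0.5787 0.0000; 0.0000 0.9959]  S=[0.6644 -0.2315; -0.2315 1.3619]  K=[-0.8911 0.0877; -0.0347 0.7181]  nu=[-1.2455, 0.1593]  x^+=[-2.9713, -1.3224]  P^+=[0.4838 0.0719; 0.0719 0.2755]
step 2: x^-=[-3.6193, -1.3224]  P^-=[0.9205 0.2419; 0.2419 0.5655]  H_jac=[-0.8881 0.0000; 0.0000 0.9693]  S=[1.0359 -0.2512; -0.2512 0.9113]  K=[-0.7787 0.0426; -0.0659 0.5833]  nu=[-3.0897, 1.6242]  x^+=[-1.1439, -0.1714]  P^+=[0.2739 0.0513; 0.0513 0.2316]
step 3: x^-=[-1.2279, -0.1714]  P^-=[0.6797 0.1997; 0.1997 0.5216]  H_jac=[0.3362 0.0000; 0.0000 0.1705]  S=[0.3868 -0.0315; -0.0315 0.3952]  K=[0.6017 0.1342; 0.1932 0.2405]  nu=[-0.1582, 0.4746]  x^+=[-1.2594, -0.0878]  P^+=[0.5377 0.1474; 0.1474 0.4872]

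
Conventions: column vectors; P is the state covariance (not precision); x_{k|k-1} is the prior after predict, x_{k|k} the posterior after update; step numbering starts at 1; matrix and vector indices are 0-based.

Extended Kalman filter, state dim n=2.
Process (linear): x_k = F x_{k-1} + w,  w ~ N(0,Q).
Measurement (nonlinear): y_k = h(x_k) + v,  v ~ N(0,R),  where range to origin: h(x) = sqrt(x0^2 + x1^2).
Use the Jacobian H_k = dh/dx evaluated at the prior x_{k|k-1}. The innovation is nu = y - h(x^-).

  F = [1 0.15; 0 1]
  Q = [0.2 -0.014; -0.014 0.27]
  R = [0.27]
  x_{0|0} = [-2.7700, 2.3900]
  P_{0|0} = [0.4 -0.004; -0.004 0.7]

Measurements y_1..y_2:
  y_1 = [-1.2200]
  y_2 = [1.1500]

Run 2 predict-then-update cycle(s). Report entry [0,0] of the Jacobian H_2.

H_jac[0,0] = -0.7911

step 1: x^-=[-2.4115, 2.3900]  P^-=[0.6146 0.0870; 0.0870 0.9700]  H_jac=[-0.7103 0.7039]  S=[0.9737]  K=[-0.3854; 0.6378]  nu=[-4.6152]  x^+=[-0.6328, -0.5536]  P^+=[0.4699 0.3263; 0.3263 0.5739]
step 2: x^-=[-0.7159, -0.5536]  P^-=[0.7807 0.3984; 0.3984 0.8439]  H_jac=[-0.7911 -0.6117]  S=[1.4600]  K=[-0.5900; -0.5695]  nu=[0.2450]  x^+=[-0.8604, -0.6931]  P^+=[0.2726 -0.0921; -0.0921 0.3704]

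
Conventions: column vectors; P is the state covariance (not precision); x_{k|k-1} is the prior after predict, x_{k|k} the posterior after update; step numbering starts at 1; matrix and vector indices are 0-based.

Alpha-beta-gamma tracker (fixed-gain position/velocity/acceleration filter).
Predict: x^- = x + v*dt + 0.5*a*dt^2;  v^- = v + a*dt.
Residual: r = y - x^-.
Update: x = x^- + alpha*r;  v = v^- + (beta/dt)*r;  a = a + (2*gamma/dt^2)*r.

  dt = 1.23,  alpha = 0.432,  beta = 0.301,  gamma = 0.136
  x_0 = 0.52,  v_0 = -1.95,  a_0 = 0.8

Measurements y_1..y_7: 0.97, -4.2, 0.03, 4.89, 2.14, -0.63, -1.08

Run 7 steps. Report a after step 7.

step 1: x_pred=-1.2733  r=2.2433  x^+=-0.3042  v^+=-0.4170  a^+=1.2033
step 2: x_pred=0.0931  r=-4.2931  x^+=-1.7615  v^+=0.0125  a^+=0.4315
step 3: x_pred=-1.4198  r=1.4498  x^+=-0.7935  v^+=0.8980  a^+=0.6921
step 4: x_pred=0.8346  r=4.0554  x^+=2.5865  v^+=2.7417  a^+=1.4212
step 5: x_pred=7.0339  r=-4.8939  x^+=4.9198  v^+=3.2922  a^+=0.5414
step 6: x_pred=9.3787  r=-10.0087  x^+=5.0549  v^+=1.5088  a^+=-1.2581
step 7: x_pred=5.9591  r=-7.0391  x^+=2.9182  v^+=-1.7612  a^+=-2.5236

a_post = -2.5236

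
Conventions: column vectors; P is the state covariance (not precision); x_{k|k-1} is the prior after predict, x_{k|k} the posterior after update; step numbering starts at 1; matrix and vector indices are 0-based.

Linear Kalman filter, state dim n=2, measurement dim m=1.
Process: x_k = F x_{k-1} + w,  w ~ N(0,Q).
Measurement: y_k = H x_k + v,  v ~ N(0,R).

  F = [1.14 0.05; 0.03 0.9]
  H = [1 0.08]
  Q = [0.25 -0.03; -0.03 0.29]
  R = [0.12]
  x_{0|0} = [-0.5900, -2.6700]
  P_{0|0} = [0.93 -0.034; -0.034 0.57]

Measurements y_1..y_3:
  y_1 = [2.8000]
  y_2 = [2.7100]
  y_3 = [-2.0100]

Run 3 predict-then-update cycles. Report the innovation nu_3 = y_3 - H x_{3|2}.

innov = [-5.0688]

step 1: x^-=[-0.8061, -2.4207]  P^-=[1.4562 -0.0075; -0.0075 0.7507]  S=[1.5798]  K=[0.9214; 0.0333]  nu=[3.7998]  x^+=[2.6949, -2.2942]  P^+=[0.1150 -0.0559; -0.0559 0.7490]
step 2: x^-=[2.9575, -1.9840]  P^-=[0.3950 -0.0498; -0.0498 0.8937]  S=[0.5128]  K=[0.7626; 0.0423]  nu=[-0.0888]  x^+=[2.8898, -1.9877]  P^+=[0.0968 -0.0664; -0.0664 0.8928]
step 3: x^-=[3.1950, -1.7023]  P^-=[0.3705 -0.0547; -0.0547 1.0097]  S=[0.4882]  K=[0.7499; 0.0534]  nu=[-5.0688]  x^+=[-0.6063, -1.9731]  P^+=[0.0959 -0.0743; -0.0743 1.0083]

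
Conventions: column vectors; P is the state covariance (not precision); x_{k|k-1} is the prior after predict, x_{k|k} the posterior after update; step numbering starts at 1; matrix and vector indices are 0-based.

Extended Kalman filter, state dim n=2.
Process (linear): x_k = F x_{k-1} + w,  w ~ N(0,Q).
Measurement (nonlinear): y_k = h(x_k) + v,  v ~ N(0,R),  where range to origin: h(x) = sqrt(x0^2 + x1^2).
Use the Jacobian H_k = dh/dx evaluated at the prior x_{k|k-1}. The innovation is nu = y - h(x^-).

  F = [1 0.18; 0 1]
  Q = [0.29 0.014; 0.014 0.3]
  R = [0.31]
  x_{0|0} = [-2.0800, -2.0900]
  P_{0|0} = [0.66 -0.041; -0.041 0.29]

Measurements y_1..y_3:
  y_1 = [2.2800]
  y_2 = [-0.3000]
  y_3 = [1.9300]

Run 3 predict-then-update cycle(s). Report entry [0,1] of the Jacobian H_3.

H_jac[0,1] = -0.5739

step 1: x^-=[-2.4562, -2.0900]  P^-=[0.9446 0.0252; 0.0252 0.5900]  H_jac=[-0.7616 -0.6480]  S=[1.1306]  K=[-0.6508; -0.3552]  nu=[-0.9451]  x^+=[-1.8412, -1.7543]  P^+=[0.4658 -0.2361; -0.2361 0.4474]
step 2: x^-=[-2.1569, -1.7543]  P^-=[0.6853 -0.1416; -0.1416 0.7474]  H_jac=[-0.7758 -0.6310]  S=[0.8814]  K=[-0.5018; -0.4104]  nu=[-3.0803]  x^+=[-0.6112, -0.4901]  P^+=[0.4633 -0.3231; -0.3231 0.5989]
step 3: x^-=[-0.6994, -0.4901]  P^-=[0.6564 -0.2013; -0.2013 0.8989]  H_jac=[-0.8189 -0.5739]  S=[0.8571]  K=[-0.4924; -0.4096]  nu=[1.0760]  x^+=[-1.2292, -0.9308]  P^+=[0.4486 -0.3742; -0.3742 0.7552]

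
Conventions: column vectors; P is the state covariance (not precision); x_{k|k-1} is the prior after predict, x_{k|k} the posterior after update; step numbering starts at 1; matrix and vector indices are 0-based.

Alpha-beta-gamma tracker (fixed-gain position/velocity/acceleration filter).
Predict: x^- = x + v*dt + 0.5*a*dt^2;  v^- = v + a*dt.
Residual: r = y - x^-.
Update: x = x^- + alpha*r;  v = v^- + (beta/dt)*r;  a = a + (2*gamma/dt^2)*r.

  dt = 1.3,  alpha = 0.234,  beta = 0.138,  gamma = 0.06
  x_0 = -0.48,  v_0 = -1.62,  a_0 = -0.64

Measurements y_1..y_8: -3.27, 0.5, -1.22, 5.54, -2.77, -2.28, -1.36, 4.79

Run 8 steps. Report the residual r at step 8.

step 1: x_pred=-3.1268  r=-0.1432  x^+=-3.1603  v^+=-2.4672  a^+=-0.6502
step 2: x_pred=-6.9171  r=7.4171  x^+=-5.1815  v^+=-2.5251  a^+=-0.1235
step 3: x_pred=-8.5684  r=7.3484  x^+=-6.8489  v^+=-1.9056  a^+=0.3983
step 4: x_pred=-8.9896  r=14.5296  x^+=-5.5897  v^+=0.1546  a^+=1.4300
step 5: x_pred=-4.1804  r=1.4104  x^+=-3.8504  v^+=2.1632  a^+=1.5301
step 6: x_pred=0.2547  r=-2.5347  x^+=-0.3384  v^+=3.8833  a^+=1.3501
step 7: x_pred=5.8507  r=-7.2107  x^+=4.1634  v^+=4.8730  a^+=0.8381
step 8: x_pred=11.2065  r=-6.4165  x^+=9.7051  v^+=5.2814  a^+=0.3825

resid = -6.4165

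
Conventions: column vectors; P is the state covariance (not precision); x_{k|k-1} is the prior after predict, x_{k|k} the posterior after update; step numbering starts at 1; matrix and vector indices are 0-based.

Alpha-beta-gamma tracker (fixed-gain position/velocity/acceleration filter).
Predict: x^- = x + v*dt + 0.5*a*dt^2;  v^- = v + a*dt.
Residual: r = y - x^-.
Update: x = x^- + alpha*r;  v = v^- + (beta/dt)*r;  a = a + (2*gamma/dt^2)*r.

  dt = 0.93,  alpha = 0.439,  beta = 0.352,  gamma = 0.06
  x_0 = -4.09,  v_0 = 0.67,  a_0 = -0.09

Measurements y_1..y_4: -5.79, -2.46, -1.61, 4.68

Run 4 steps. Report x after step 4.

x_post = 1.0860

step 1: x_pred=-3.5058  r=-2.2842  x^+=-4.5086  v^+=-0.2782  a^+=-0.4069
step 2: x_pred=-4.9433  r=2.4833  x^+=-3.8531  v^+=0.2832  a^+=-0.0624
step 3: x_pred=-3.6167  r=2.0067  x^+=-2.7358  v^+=0.9848  a^+=0.2160
step 4: x_pred=-1.7265  r=6.4065  x^+=1.0860  v^+=3.6105  a^+=1.1049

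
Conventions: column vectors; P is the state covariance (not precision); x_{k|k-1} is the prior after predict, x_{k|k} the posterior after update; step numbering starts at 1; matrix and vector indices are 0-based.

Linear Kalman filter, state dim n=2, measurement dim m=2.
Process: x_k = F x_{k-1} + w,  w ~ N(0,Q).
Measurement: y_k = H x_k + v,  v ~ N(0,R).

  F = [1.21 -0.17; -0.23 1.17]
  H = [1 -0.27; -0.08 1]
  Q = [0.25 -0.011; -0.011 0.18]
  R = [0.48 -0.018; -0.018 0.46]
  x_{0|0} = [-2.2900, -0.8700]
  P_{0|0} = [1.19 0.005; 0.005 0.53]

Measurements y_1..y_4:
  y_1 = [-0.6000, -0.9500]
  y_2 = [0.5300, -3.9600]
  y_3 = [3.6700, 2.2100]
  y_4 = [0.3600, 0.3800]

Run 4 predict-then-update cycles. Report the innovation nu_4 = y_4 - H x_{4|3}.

step 1: x^-=[-2.6230, -0.4912]  P^-=[2.0055 -0.4403; -0.4403 0.9658]  S=[2.7937 -0.8890; -0.8890 1.5091]  K=[0.7800 0.0614; -0.0491 0.6344]  nu=[1.8904, -0.6686]  x^+=[-1.1896, -1.0081]  P^+=[0.3854 0.0450; 0.0450 0.2963]
step 2: x^-=[-1.2681, -0.9059]  P^-=[0.8044 -0.1117; -0.1117 0.5818]  S=[1.3871 -0.3535; -0.3535 1.0648]  K=[0.6112 0.0376; -0.0572 0.5358]  nu=[1.5535, -3.1555]  x^+=[-0.4372, -2.6854]  P^+=[0.3009 0.0304; 0.0304 0.2499]
step 3: x^-=[-0.0725, -3.0414]  P^-=[0.6853 -0.1003; -0.1003 0.5217]  S=[1.2575 -0.3161; -0.3161 1.0021]  K=[0.5730 0.0260; -0.0639 0.5084]  nu=[2.9214, 5.2456]  x^+=[1.7379, -0.5612]  P^+=[0.2811 0.0241; 0.0241 0.2370]
step 4: x^-=[2.1983, -1.0564]  P^-=[0.6585 -0.1013; -0.1013 0.5062]  S=[1.2301 -0.3108; -0.3108 0.9867]  K=[0.5629 0.0213; -0.0671 0.5002]  nu=[-2.1235, 1.6122]  x^+=[1.0373, -0.1076]  P^+=[0.2757 0.0217; 0.0217 0.2330]

innov = [-2.1235, 1.6122]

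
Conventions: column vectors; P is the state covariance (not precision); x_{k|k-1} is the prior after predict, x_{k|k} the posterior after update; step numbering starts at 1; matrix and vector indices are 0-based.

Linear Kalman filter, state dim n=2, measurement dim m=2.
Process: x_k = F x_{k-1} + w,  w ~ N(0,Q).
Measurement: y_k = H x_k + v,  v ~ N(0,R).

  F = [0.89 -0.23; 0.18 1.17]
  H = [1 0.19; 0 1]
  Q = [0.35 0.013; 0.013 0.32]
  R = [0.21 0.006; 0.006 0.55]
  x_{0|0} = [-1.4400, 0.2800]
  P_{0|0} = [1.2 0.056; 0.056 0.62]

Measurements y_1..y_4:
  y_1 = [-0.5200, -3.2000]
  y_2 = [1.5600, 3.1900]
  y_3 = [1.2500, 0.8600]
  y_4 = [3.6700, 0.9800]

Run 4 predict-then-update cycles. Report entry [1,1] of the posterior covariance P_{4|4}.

step 1: x^-=[-1.3460, 0.0684]  P^-=[1.3104 0.0944; 0.0944 1.2312]  S=[1.6007 0.3343; 0.3343 1.7812]  K=[0.8522 -0.1070; 0.0632 0.6794]  nu=[0.8130, -3.2684]  x^+=[-0.3036, -2.1006]  P^+=[0.1885 -0.0537; -0.0537 0.3740]
step 2: x^-=[0.2129, -2.5123]  P^-=[0.5411 -0.1112; -0.1112 0.8155]  S=[0.7383 0.0498; 0.0498 1.3655]  K=[0.7115 -0.1073; 0.0191 0.5965]  nu=[1.8244, 5.7023]  x^+=[0.8989, 0.9240]  P^+=[0.1592 -0.0548; -0.0548 0.3282]
step 3: x^-=[0.5875, 1.2429]  P^-=[0.5159 -0.1046; -0.1046 0.7514]  S=[0.7133 0.0442; 0.0442 1.3014]  K=[0.7019 -0.1042; 0.0178 0.5768]  nu=[0.4263, -0.3829]  x^+=[0.9266, 1.0296]  P^+=[0.1569 -0.0531; -0.0531 0.3173]
step 4: x^-=[0.5879, 1.3715]  P^-=[0.5128 -0.1004; -0.1004 0.7371]  S=[0.7112 0.0457; 0.0457 1.2871]  K=[0.7007 -0.1028; 0.0191 0.5720]  nu=[2.8215, -0.3915]  x^+=[2.6053, 1.2013]  P^+=[0.1565 -0.0524; -0.0524 0.3147]

P_post[1,1] = 0.3147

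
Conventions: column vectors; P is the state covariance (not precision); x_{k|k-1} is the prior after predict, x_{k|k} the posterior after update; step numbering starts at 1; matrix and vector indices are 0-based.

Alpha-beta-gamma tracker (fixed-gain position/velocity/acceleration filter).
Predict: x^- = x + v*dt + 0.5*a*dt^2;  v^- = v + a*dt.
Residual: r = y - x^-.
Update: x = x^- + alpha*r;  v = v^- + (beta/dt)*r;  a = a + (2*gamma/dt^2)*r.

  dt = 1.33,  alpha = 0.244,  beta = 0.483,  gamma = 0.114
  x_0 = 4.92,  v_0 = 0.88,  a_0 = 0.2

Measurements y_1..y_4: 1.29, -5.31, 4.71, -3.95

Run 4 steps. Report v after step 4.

v_post = -1.9410

step 1: x_pred=6.2673  r=-4.9773  x^+=5.0528  v^+=-0.6615  a^+=-0.4415
step 2: x_pred=3.7825  r=-9.0925  x^+=1.5639  v^+=-4.5508  a^+=-1.6135
step 3: x_pred=-5.9157  r=10.6257  x^+=-3.3230  v^+=-2.8379  a^+=-0.2439
step 4: x_pred=-7.3132  r=3.3632  x^+=-6.4926  v^+=-1.9410  a^+=0.1896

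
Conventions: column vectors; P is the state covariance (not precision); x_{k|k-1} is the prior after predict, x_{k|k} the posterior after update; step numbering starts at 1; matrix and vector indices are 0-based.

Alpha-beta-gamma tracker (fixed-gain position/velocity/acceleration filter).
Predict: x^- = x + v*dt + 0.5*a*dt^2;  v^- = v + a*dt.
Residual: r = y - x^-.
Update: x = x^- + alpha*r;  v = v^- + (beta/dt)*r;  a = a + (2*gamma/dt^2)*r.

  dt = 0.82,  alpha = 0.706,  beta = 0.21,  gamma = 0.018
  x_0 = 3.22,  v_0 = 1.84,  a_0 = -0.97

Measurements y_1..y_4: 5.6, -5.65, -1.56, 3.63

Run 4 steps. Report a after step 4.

a_post = -0.8887

step 1: x_pred=4.4027  r=1.1973  x^+=5.2480  v^+=1.3512  a^+=-0.9059
step 2: x_pred=6.0514  r=-11.7014  x^+=-2.2098  v^+=-2.3883  a^+=-1.5324
step 3: x_pred=-4.6834  r=3.1234  x^+=-2.4783  v^+=-2.8450  a^+=-1.3652
step 4: x_pred=-5.2701  r=8.9001  x^+=1.0134  v^+=-1.6851  a^+=-0.8887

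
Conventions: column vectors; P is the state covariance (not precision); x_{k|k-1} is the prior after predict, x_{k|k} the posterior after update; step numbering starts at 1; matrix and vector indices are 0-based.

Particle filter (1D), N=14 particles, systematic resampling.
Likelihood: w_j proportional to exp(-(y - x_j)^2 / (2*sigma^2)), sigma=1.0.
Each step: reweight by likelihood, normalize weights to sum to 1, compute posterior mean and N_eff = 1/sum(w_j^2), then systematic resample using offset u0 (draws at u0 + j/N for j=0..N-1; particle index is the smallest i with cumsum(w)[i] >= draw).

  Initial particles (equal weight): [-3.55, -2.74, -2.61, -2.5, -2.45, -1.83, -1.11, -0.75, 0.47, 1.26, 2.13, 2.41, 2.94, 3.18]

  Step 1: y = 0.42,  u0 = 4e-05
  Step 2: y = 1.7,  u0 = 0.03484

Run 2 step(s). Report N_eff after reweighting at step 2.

step 1: w=[0.0001, 0.0022, 0.0033, 0.0046, 0.0053, 0.0259, 0.1008, 0.1639, 0.3246, 0.2284, 0.0753, 0.0449, 0.0136, 0.0072]  mean=0.4501  Neff=4.9214  idx=[0, 6, 7, 7, 7, 8, 8, 8, 8, 9, 9, 9, 9, 10]
step 2: w=[0.0000, 0.0029, 0.0075, 0.0075, 0.0075, 0.0712, 0.0712, 0.0712, 0.0712, 0.1378, 0.1378, 0.1378, 0.1378, 0.1384]  mean=1.1028  Neff=8.6538  idx=[5, 6, 7, 8, 9, 9, 10, 10, 11, 11, 12, 12, 13, 13]

N_eff = 8.6538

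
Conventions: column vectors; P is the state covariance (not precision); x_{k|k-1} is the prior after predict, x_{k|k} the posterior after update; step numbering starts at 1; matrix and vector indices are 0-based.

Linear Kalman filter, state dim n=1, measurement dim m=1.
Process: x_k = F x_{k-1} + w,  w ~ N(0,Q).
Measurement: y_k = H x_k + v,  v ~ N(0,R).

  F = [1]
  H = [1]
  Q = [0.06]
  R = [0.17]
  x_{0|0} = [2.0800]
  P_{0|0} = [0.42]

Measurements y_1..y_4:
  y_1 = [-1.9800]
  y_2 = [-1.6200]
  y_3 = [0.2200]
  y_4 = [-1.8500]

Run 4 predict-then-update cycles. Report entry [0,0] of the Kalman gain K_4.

K[0,0] = 0.4504

step 1: x^-=[2.0800]  P^-=[0.4800]  S=[0.6500]  K=[0.7385]  nu=[-4.0600]  x^+=[-0.9182]  P^+=[0.1255]
step 2: x^-=[-0.9182]  P^-=[0.1855]  S=[0.3555]  K=[0.5219]  nu=[-0.7018]  x^+=[-1.2844]  P^+=[0.0887]
step 3: x^-=[-1.2844]  P^-=[0.1487]  S=[0.3187]  K=[0.4666]  nu=[1.5044]  x^+=[-0.5824]  P^+=[0.0793]
step 4: x^-=[-0.5824]  P^-=[0.1393]  S=[0.3093]  K=[0.4504]  nu=[-1.2676]  x^+=[-1.1534]  P^+=[0.0766]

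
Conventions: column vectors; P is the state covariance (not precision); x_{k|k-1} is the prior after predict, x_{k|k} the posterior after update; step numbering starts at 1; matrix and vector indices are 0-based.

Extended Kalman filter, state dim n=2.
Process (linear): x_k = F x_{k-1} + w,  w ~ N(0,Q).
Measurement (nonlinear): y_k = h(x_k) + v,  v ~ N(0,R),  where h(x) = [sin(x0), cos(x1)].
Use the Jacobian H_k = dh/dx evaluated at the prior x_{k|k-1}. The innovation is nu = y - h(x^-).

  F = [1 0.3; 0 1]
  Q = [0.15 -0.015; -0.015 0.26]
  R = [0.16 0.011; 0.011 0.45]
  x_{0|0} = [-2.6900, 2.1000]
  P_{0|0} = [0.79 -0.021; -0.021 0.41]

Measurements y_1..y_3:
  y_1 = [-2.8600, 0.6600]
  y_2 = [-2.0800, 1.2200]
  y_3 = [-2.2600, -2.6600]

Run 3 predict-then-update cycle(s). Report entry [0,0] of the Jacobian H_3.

step 1: x^-=[-2.0600, 2.1000]  P^-=[0.9643 0.0870; 0.0870 0.6700]  H_jac=[-0.4699 0.0000; 0.0000 -0.8632]  S=[0.3729 0.0463; 0.0463 0.9492]  K=[-1.2126 -0.0200; -0.0342 -0.6076]  nu=[-1.9773, 1.1648]  x^+=[0.3143, 1.4599]  P^+=[0.4133 0.0259; 0.0259 0.3172]
step 2: x^-=[0.7523, 1.4599]  P^-=[0.6074 0.1060; 0.1060 0.5772]  H_jac=[0.7301 0.0000; 0.0000 -0.9939]  S=[0.4838 -0.0659; -0.0659 1.0201]  K=[0.9106 -0.0444; 0.0841 -0.5569]  nu=[-2.7633, 1.1093]  x^+=[-1.8133, 0.6097]  P^+=[0.1989 0.0100; 0.0100 0.2512]
step 3: x^-=[-1.6304, 0.6097]  P^-=[0.3775 0.0704; 0.0704 0.5112]  H_jac=[-0.0596 0.0000; 0.0000 -0.5726]  S=[0.1613 0.0134; 0.0134 0.6176]  K=[-0.1342 -0.0624; 0.0134 -0.4743]  nu=[-1.2618, -3.4798]  x^+=[-1.2441, 2.2431]  P^+=[0.3720 0.0516; 0.0516 0.3725]

H_jac[0,0] = -0.0596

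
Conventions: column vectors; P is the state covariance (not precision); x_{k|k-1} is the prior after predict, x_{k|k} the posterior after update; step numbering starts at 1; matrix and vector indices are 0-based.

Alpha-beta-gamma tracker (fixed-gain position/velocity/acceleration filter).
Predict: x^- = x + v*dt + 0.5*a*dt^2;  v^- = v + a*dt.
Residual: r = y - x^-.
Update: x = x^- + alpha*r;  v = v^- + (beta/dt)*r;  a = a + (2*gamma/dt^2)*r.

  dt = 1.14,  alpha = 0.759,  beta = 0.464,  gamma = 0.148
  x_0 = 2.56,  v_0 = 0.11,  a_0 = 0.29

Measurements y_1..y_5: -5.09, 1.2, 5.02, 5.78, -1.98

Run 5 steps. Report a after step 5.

a_post = -1.4391

step 1: x_pred=2.8738  r=-7.9638  x^+=-3.1707  v^+=-2.8008  a^+=-1.5239
step 2: x_pred=-7.3539  r=8.5539  x^+=-0.8615  v^+=-1.0565  a^+=0.4244
step 3: x_pred=-1.7901  r=6.8101  x^+=3.3788  v^+=2.1992  a^+=1.9755
step 4: x_pred=7.1695  r=-1.3895  x^+=6.1149  v^+=3.8856  a^+=1.6590
step 5: x_pred=11.6225  r=-13.6025  x^+=1.2982  v^+=0.2404  a^+=-1.4391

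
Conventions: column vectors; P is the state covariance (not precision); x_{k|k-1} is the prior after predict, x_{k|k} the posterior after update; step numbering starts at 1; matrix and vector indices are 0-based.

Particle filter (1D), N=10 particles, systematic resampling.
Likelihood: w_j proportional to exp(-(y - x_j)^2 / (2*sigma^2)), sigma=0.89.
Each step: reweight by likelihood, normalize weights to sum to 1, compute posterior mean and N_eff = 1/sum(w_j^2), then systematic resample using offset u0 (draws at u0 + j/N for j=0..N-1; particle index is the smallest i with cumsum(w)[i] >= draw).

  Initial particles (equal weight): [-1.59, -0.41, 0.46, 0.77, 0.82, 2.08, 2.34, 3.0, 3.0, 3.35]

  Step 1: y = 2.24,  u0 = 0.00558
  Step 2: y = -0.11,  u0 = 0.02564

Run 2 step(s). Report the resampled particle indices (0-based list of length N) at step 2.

step 1: w=[0.0000, 0.0026, 0.0300, 0.0567, 0.0621, 0.2182, 0.2204, 0.1540, 0.1540, 0.1019]  mean=2.3423  Neff=6.1731  idx=[2, 4, 5, 5, 6, 6, 7, 7, 8, 9]
step 2: w=[0.5279, 0.3754, 0.0314, 0.0314, 0.0147, 0.0147, 0.0014, 0.0014, 0.0014, 0.0003]  mean=0.7639  Neff=2.3700  idx=[0, 0, 0, 0, 0, 0, 1, 1, 1, 2]

resampled_idx = [0, 0, 0, 0, 0, 0, 1, 1, 1, 2]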